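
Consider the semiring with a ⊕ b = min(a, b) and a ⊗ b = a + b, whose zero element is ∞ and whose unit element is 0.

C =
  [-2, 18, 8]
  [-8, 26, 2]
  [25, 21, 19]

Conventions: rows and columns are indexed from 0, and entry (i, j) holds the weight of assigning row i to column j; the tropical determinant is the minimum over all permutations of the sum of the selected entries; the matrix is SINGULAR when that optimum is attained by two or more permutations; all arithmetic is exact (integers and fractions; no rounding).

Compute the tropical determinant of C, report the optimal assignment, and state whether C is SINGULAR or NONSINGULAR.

σ = (0, 1, 2): (-2) + 26 + 19 = 43
σ = (0, 2, 1): (-2) + 2 + 21 = 21
σ = (1, 0, 2): 18 + (-8) + 19 = 29
σ = (1, 2, 0): 18 + 2 + 25 = 45
σ = (2, 0, 1): 8 + (-8) + 21 = 21
σ = (2, 1, 0): 8 + 26 + 25 = 59
Optimal value attained by: σ = (0, 2, 1).
Answer: det⊕(C) = 21; verdict: SINGULAR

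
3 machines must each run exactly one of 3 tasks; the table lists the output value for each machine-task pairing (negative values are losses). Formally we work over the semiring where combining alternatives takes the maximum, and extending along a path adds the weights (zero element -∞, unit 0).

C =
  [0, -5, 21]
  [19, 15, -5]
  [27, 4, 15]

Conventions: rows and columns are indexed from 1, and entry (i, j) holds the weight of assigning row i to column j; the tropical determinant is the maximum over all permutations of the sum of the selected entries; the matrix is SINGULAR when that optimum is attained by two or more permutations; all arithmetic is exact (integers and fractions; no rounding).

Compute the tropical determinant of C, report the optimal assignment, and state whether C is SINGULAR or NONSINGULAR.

σ = (1, 2, 3): 0 + 15 + 15 = 30
σ = (1, 3, 2): 0 + (-5) + 4 = -1
σ = (2, 1, 3): (-5) + 19 + 15 = 29
σ = (2, 3, 1): (-5) + (-5) + 27 = 17
σ = (3, 1, 2): 21 + 19 + 4 = 44
σ = (3, 2, 1): 21 + 15 + 27 = 63
Optimal value attained by: σ = (3, 2, 1).
Answer: det⊕(C) = 63; verdict: NONSINGULAR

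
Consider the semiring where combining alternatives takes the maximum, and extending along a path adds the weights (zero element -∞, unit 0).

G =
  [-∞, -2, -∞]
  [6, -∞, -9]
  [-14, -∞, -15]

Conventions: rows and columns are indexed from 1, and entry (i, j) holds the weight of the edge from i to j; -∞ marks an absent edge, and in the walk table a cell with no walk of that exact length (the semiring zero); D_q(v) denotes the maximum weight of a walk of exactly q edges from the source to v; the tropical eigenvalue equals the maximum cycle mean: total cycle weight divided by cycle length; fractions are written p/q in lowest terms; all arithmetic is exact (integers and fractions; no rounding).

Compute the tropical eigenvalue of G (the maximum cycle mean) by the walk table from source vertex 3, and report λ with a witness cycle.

q=0: [-∞, -∞, 0]
q=1: [-14, -∞, -15]
q=2: [-29, -16, -30]
q=3: [-10, -31, -25]
Optimal cycle mean attained by: cycle 1->2->1, total (-2) + 6, length 2.
Answer: λ = 2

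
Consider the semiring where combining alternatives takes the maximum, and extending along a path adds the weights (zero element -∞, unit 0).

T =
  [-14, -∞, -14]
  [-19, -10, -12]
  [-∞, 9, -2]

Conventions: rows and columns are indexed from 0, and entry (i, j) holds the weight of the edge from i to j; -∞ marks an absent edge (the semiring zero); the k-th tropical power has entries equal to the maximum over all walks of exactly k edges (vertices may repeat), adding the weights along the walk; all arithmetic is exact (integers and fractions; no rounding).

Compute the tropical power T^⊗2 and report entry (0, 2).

T^⊗2:
  [-28, -5, -16]
  [-29, -3, -14]
  [-10, 7, -3]
Key observation: the optimum is the walk 0->2->2, with weight (-14) + (-2) = -16.
Optimal value attained by: walk 0->2->2.
Answer: (T^⊗2)[0][2] = -16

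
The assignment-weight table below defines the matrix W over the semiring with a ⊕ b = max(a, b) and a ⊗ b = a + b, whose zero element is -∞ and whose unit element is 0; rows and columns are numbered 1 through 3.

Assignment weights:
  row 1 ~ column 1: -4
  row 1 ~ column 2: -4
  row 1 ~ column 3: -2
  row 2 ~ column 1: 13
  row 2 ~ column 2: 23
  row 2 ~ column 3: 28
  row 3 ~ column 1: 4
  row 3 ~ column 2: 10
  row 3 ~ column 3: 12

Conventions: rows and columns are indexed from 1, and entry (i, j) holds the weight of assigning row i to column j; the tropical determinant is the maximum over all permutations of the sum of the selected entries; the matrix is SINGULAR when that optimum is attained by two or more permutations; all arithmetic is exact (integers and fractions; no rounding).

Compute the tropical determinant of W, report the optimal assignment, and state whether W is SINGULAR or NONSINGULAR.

σ = (1, 2, 3): (-4) + 23 + 12 = 31
σ = (1, 3, 2): (-4) + 28 + 10 = 34
σ = (2, 1, 3): (-4) + 13 + 12 = 21
σ = (2, 3, 1): (-4) + 28 + 4 = 28
σ = (3, 1, 2): (-2) + 13 + 10 = 21
σ = (3, 2, 1): (-2) + 23 + 4 = 25
Optimal value attained by: σ = (1, 3, 2).
Answer: det⊕(W) = 34; verdict: NONSINGULAR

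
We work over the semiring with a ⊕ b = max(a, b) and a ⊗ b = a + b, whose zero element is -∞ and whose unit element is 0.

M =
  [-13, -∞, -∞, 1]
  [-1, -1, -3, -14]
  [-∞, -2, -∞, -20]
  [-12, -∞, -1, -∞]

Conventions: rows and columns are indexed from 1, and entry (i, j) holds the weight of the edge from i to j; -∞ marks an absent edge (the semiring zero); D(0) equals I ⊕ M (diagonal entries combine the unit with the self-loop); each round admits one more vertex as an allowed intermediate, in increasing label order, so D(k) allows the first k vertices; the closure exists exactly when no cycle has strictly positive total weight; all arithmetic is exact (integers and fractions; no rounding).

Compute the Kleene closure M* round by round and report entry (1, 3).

D(0):
  [0, -∞, -∞, 1]
  [-1, 0, -3, -14]
  [-∞, -2, 0, -20]
  [-12, -∞, -1, 0]
D(1):
  [0, -∞, -∞, 1]
  [-1, 0, -3, 0]
  [-∞, -2, 0, -20]
  [-12, -∞, -1, 0]
D(2):
  [0, -∞, -∞, 1]
  [-1, 0, -3, 0]
  [-3, -2, 0, -2]
  [-12, -∞, -1, 0]
D(3):
  [0, -∞, -∞, 1]
  [-1, 0, -3, 0]
  [-3, -2, 0, -2]
  [-4, -3, -1, 0]
D(4):
  [0, -2, 0, 1]
  [-1, 0, -1, 0]
  [-3, -2, 0, -2]
  [-4, -3, -1, 0]
Answer: M*[1][3] = 0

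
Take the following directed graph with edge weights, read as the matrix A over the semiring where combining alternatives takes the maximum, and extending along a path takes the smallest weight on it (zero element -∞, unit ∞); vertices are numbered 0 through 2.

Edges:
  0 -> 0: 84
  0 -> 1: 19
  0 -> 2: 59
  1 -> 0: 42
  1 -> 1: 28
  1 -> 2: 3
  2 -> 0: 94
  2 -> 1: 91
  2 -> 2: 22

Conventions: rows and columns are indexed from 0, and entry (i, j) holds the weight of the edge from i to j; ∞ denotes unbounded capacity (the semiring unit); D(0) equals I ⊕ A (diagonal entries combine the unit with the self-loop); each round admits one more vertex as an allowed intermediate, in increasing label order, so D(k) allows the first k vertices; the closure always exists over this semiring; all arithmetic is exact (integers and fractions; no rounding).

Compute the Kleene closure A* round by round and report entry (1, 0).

D(0):
  [∞, 19, 59]
  [42, ∞, 3]
  [94, 91, ∞]
D(1):
  [∞, 19, 59]
  [42, ∞, 42]
  [94, 91, ∞]
D(2):
  [∞, 19, 59]
  [42, ∞, 42]
  [94, 91, ∞]
D(3):
  [∞, 59, 59]
  [42, ∞, 42]
  [94, 91, ∞]
Answer: A*[1][0] = 42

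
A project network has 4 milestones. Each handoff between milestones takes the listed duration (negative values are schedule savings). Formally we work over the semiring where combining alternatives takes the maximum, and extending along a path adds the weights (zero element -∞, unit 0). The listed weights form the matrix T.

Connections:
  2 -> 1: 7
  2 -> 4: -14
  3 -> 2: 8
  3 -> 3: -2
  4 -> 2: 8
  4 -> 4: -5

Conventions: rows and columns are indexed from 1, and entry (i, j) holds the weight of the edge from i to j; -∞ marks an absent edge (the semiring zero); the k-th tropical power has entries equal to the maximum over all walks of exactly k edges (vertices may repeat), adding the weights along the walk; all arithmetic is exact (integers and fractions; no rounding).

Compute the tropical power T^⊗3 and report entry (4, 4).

T^⊗2:
  [-∞, -∞, -∞, -∞]
  [-∞, -6, -∞, -19]
  [15, 6, -4, -6]
  [15, 3, -∞, -6]
T^⊗3:
  [-∞, -∞, -∞, -∞]
  [1, -11, -∞, -20]
  [13, 4, -6, -8]
  [10, 2, -∞, -11]
Key observation: the optimum is the walk 4->2->4->4, with weight 8 + (-14) + (-5) = -11.
Optimal value attained by: walk 4->2->4->4.
Answer: (T^⊗3)[4][4] = -11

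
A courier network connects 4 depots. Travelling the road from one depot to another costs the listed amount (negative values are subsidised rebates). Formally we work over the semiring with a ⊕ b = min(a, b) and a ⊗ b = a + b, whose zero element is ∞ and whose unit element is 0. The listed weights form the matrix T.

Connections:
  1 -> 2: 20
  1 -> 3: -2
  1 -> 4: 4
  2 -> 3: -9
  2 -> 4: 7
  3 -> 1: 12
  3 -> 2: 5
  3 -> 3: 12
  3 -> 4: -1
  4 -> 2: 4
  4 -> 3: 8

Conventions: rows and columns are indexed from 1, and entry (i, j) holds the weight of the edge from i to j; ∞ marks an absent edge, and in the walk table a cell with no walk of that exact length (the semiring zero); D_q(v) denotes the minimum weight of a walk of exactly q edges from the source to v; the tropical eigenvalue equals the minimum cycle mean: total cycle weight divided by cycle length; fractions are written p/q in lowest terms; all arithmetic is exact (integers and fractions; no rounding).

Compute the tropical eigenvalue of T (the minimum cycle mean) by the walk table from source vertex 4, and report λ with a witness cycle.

q=0: [∞, ∞, ∞, 0]
q=1: [∞, 4, 8, ∞]
q=2: [20, 13, -5, 7]
q=3: [7, 0, 4, -6]
q=4: [16, -2, -9, 3]
Optimal cycle mean attained by: cycle 2->3->2, total (-9) + 5, length 2.
Answer: λ = -2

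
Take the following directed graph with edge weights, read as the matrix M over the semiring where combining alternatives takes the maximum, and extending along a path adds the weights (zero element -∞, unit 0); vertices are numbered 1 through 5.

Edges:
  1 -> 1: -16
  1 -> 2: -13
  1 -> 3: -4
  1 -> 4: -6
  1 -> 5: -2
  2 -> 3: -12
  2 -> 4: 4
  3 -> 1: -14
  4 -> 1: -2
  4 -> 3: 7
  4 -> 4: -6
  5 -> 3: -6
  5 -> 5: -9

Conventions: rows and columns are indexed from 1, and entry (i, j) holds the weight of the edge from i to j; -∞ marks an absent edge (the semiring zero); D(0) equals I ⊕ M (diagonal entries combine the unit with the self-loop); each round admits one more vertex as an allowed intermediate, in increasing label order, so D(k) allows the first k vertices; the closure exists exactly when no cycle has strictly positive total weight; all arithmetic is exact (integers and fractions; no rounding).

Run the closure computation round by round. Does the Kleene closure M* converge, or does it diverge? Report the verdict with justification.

D(0):
  [0, -13, -4, -6, -2]
  [-∞, 0, -12, 4, -∞]
  [-14, -∞, 0, -∞, -∞]
  [-2, -∞, 7, 0, -∞]
  [-∞, -∞, -6, -∞, 0]
D(1):
  [0, -13, -4, -6, -2]
  [-∞, 0, -12, 4, -∞]
  [-14, -27, 0, -20, -16]
  [-2, -15, 7, 0, -4]
  [-∞, -∞, -6, -∞, 0]
D(2):
  [0, -13, -4, -6, -2]
  [-∞, 0, -12, 4, -∞]
  [-14, -27, 0, -20, -16]
  [-2, -15, 7, 0, -4]
  [-∞, -∞, -6, -∞, 0]
D(3):
  [0, -13, -4, -6, -2]
  [-26, 0, -12, 4, -28]
  [-14, -27, 0, -20, -16]
  [-2, -15, 7, 0, -4]
  [-20, -33, -6, -26, 0]
D(4):
  [0, -13, 1, -6, -2]
  [2, 0, 11, 4, 0]
  [-14, -27, 0, -20, -16]
  [-2, -15, 7, 0, -4]
  [-20, -33, -6, -26, 0]
D(5):
  [0, -13, 1, -6, -2]
  [2, 0, 11, 4, 0]
  [-14, -27, 0, -20, -16]
  [-2, -15, 7, 0, -4]
  [-20, -33, -6, -26, 0]
Key observation: every diagonal entry stays at the unit through all rounds, so no improving cycle exists.
Answer: CONVERGES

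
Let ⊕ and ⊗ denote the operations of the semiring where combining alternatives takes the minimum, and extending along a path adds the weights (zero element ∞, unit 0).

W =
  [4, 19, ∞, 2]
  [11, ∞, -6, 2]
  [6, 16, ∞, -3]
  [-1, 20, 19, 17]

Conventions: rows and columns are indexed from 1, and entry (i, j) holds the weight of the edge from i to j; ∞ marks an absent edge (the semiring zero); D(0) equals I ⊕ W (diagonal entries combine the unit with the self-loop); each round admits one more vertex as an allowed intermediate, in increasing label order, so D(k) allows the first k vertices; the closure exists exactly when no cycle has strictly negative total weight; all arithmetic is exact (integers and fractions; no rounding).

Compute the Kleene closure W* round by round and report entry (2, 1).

D(0):
  [0, 19, ∞, 2]
  [11, 0, -6, 2]
  [6, 16, 0, -3]
  [-1, 20, 19, 0]
D(1):
  [0, 19, ∞, 2]
  [11, 0, -6, 2]
  [6, 16, 0, -3]
  [-1, 18, 19, 0]
D(2):
  [0, 19, 13, 2]
  [11, 0, -6, 2]
  [6, 16, 0, -3]
  [-1, 18, 12, 0]
D(3):
  [0, 19, 13, 2]
  [0, 0, -6, -9]
  [6, 16, 0, -3]
  [-1, 18, 12, 0]
D(4):
  [0, 19, 13, 2]
  [-10, 0, -6, -9]
  [-4, 15, 0, -3]
  [-1, 18, 12, 0]
Answer: W*[2][1] = -10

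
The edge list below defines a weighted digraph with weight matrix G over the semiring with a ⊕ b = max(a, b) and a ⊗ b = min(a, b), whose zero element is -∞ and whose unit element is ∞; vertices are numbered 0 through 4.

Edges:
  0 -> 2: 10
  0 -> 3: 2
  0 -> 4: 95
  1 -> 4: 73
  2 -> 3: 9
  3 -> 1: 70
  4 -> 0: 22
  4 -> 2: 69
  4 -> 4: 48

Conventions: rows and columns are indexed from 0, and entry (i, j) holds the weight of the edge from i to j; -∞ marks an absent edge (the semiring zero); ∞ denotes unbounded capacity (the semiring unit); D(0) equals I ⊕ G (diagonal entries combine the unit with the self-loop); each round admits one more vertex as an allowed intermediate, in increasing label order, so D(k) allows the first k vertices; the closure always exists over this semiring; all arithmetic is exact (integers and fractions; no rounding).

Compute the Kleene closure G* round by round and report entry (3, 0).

D(0):
  [∞, -∞, 10, 2, 95]
  [-∞, ∞, -∞, -∞, 73]
  [-∞, -∞, ∞, 9, -∞]
  [-∞, 70, -∞, ∞, -∞]
  [22, -∞, 69, -∞, ∞]
D(1):
  [∞, -∞, 10, 2, 95]
  [-∞, ∞, -∞, -∞, 73]
  [-∞, -∞, ∞, 9, -∞]
  [-∞, 70, -∞, ∞, -∞]
  [22, -∞, 69, 2, ∞]
D(2):
  [∞, -∞, 10, 2, 95]
  [-∞, ∞, -∞, -∞, 73]
  [-∞, -∞, ∞, 9, -∞]
  [-∞, 70, -∞, ∞, 70]
  [22, -∞, 69, 2, ∞]
D(3):
  [∞, -∞, 10, 9, 95]
  [-∞, ∞, -∞, -∞, 73]
  [-∞, -∞, ∞, 9, -∞]
  [-∞, 70, -∞, ∞, 70]
  [22, -∞, 69, 9, ∞]
D(4):
  [∞, 9, 10, 9, 95]
  [-∞, ∞, -∞, -∞, 73]
  [-∞, 9, ∞, 9, 9]
  [-∞, 70, -∞, ∞, 70]
  [22, 9, 69, 9, ∞]
D(5):
  [∞, 9, 69, 9, 95]
  [22, ∞, 69, 9, 73]
  [9, 9, ∞, 9, 9]
  [22, 70, 69, ∞, 70]
  [22, 9, 69, 9, ∞]
Answer: G*[3][0] = 22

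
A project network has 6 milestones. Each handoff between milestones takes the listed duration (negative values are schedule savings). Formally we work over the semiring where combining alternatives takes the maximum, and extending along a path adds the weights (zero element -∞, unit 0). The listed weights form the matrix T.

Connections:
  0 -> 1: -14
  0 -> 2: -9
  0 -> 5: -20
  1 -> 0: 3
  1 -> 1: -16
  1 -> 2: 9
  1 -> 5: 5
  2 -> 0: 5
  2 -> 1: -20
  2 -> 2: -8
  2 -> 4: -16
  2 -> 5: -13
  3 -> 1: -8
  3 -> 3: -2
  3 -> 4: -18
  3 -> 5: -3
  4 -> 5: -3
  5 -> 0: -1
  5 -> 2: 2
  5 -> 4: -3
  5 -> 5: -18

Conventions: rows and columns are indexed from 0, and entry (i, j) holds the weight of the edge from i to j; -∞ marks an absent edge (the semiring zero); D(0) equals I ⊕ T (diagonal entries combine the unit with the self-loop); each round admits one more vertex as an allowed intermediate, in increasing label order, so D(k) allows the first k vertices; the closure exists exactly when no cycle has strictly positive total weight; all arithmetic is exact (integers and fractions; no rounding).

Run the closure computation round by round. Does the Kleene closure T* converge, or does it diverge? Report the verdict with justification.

D(0):
  [0, -14, -9, -∞, -∞, -20]
  [3, 0, 9, -∞, -∞, 5]
  [5, -20, 0, -∞, -16, -13]
  [-∞, -8, -∞, 0, -18, -3]
  [-∞, -∞, -∞, -∞, 0, -3]
  [-1, -∞, 2, -∞, -3, 0]
D(1):
  [0, -14, -9, -∞, -∞, -20]
  [3, 0, 9, -∞, -∞, 5]
  [5, -9, 0, -∞, -16, -13]
  [-∞, -8, -∞, 0, -18, -3]
  [-∞, -∞, -∞, -∞, 0, -3]
  [-1, -15, 2, -∞, -3, 0]
D(2):
  [0, -14, -5, -∞, -∞, -9]
  [3, 0, 9, -∞, -∞, 5]
  [5, -9, 0, -∞, -16, -4]
  [-5, -8, 1, 0, -18, -3]
  [-∞, -∞, -∞, -∞, 0, -3]
  [-1, -15, 2, -∞, -3, 0]
D(3):
  [0, -14, -5, -∞, -21, -9]
  [14, 0, 9, -∞, -7, 5]
  [5, -9, 0, -∞, -16, -4]
  [6, -8, 1, 0, -15, -3]
  [-∞, -∞, -∞, -∞, 0, -3]
  [7, -7, 2, -∞, -3, 0]
D(4):
  [0, -14, -5, -∞, -21, -9]
  [14, 0, 9, -∞, -7, 5]
  [5, -9, 0, -∞, -16, -4]
  [6, -8, 1, 0, -15, -3]
  [-∞, -∞, -∞, -∞, 0, -3]
  [7, -7, 2, -∞, -3, 0]
D(5):
  [0, -14, -5, -∞, -21, -9]
  [14, 0, 9, -∞, -7, 5]
  [5, -9, 0, -∞, -16, -4]
  [6, -8, 1, 0, -15, -3]
  [-∞, -∞, -∞, -∞, 0, -3]
  [7, -7, 2, -∞, -3, 0]
D(6):
  [0, -14, -5, -∞, -12, -9]
  [14, 0, 9, -∞, 2, 5]
  [5, -9, 0, -∞, -7, -4]
  [6, -8, 1, 0, -6, -3]
  [4, -10, -1, -∞, 0, -3]
  [7, -7, 2, -∞, -3, 0]
Key observation: every diagonal entry stays at the unit through all rounds, so no improving cycle exists.
Answer: CONVERGES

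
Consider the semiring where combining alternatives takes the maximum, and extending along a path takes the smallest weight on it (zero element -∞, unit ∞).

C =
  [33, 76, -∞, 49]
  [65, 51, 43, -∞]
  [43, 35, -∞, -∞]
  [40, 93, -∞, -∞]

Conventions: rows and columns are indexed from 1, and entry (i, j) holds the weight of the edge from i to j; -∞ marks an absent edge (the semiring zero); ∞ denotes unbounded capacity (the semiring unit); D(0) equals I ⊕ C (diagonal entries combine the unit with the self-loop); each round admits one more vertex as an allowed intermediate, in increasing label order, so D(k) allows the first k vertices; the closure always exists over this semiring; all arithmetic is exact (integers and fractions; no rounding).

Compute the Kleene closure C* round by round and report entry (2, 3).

D(0):
  [∞, 76, -∞, 49]
  [65, ∞, 43, -∞]
  [43, 35, ∞, -∞]
  [40, 93, -∞, ∞]
D(1):
  [∞, 76, -∞, 49]
  [65, ∞, 43, 49]
  [43, 43, ∞, 43]
  [40, 93, -∞, ∞]
D(2):
  [∞, 76, 43, 49]
  [65, ∞, 43, 49]
  [43, 43, ∞, 43]
  [65, 93, 43, ∞]
D(3):
  [∞, 76, 43, 49]
  [65, ∞, 43, 49]
  [43, 43, ∞, 43]
  [65, 93, 43, ∞]
D(4):
  [∞, 76, 43, 49]
  [65, ∞, 43, 49]
  [43, 43, ∞, 43]
  [65, 93, 43, ∞]
Answer: C*[2][3] = 43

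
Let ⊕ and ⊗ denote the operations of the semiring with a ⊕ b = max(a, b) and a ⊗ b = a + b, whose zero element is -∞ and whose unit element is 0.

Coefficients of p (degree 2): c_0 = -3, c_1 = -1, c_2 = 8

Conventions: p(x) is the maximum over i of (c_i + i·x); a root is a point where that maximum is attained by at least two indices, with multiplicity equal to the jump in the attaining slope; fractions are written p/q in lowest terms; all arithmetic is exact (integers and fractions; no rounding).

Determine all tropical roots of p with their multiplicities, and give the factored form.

hull edge (i=0, c=-3) to (i=2, c=8): slope 11/2, span 2
Factored form: p(x) = 8 ⊗ (x ⊕ (-11/2)) ⊗ (x ⊕ (-11/2))
Answer: roots = -11/2 (mult 2)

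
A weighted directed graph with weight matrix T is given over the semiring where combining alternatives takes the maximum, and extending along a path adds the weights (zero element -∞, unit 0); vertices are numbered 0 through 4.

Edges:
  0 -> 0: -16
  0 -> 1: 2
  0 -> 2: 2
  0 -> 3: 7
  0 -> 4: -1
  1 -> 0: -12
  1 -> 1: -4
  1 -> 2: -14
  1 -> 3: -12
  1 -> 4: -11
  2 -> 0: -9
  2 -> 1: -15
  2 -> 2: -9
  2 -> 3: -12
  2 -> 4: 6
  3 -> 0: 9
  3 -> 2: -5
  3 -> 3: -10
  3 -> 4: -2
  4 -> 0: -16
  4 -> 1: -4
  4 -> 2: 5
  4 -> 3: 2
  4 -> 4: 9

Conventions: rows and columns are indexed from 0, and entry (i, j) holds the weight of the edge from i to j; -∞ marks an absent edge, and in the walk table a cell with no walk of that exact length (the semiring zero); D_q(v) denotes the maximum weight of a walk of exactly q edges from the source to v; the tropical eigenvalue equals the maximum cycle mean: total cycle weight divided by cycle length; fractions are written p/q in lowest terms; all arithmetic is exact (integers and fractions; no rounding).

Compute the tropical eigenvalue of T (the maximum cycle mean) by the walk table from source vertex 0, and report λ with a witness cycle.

q=0: [0, -∞, -∞, -∞, -∞]
q=1: [-16, 2, 2, 7, -1]
q=2: [16, -2, 4, 1, 8]
q=3: [10, 18, 18, 23, 17]
q=4: [32, 14, 22, 19, 26]
q=5: [28, 34, 34, 39, 35]
Optimal cycle mean attained by: cycle 4->4, total 9, length 1.
Answer: λ = 9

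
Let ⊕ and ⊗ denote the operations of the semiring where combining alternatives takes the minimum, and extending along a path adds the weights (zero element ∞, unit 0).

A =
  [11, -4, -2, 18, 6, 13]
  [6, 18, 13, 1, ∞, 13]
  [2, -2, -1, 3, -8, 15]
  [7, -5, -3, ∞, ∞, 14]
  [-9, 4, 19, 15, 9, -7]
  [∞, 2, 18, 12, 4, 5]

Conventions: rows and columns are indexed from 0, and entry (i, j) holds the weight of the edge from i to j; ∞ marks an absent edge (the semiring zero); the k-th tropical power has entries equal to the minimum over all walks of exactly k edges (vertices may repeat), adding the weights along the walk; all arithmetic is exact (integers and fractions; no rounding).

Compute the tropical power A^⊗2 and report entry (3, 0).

A^⊗2:
  [-3, -4, -3, -3, -10, -1]
  [8, -4, -2, 16, 5, 15]
  [-17, -4, -2, -1, -9, -15]
  [-1, -5, -4, -4, -11, 8]
  [0, -13, -11, 5, -3, -2]
  [-5, 7, 9, 3, 9, -3]
Key observation: the optimum is the walk 3->2->0, with weight (-3) + 2 = -1.
Optimal value attained by: walk 3->2->0.
Answer: (A^⊗2)[3][0] = -1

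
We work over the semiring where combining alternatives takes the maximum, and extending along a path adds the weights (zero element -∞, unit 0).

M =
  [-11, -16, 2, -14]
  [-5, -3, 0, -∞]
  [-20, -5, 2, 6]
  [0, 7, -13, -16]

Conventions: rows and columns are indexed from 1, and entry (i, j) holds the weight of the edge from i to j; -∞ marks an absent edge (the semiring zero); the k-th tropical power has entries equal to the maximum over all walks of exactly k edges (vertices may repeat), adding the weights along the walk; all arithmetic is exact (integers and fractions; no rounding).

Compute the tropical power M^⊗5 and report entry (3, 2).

M^⊗2:
  [-14, -3, 4, 8]
  [-8, -5, 2, 6]
  [6, 13, 4, 8]
  [2, 4, 7, -7]
M^⊗3:
  [8, 15, 6, 10]
  [6, 13, 4, 8]
  [8, 15, 13, 10]
  [-1, 2, 9, 13]
M^⊗4:
  [10, 17, 15, 12]
  [8, 15, 13, 10]
  [10, 17, 15, 19]
  [13, 20, 11, 15]
M^⊗5:
  [12, 19, 17, 21]
  [10, 17, 15, 19]
  [19, 26, 17, 21]
  [15, 22, 20, 17]
Key observation: the optimum is the walk 3->4->2->3->4->2, with weight 6 + 7 + 0 + 6 + 7 = 26.
Optimal value attained by: walk 3->4->2->3->4->2.
Answer: (M^⊗5)[3][2] = 26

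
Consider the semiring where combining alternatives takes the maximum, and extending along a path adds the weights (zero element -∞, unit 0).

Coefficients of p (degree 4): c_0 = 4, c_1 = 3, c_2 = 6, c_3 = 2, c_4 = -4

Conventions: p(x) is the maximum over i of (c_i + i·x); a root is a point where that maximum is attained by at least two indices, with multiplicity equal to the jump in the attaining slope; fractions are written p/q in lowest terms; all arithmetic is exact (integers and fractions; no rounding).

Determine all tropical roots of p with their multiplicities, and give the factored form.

hull edge (i=0, c=4) to (i=2, c=6): slope 1, span 2
hull edge (i=2, c=6) to (i=3, c=2): slope -4, span 1
hull edge (i=3, c=2) to (i=4, c=-4): slope -6, span 1
Factored form: p(x) = -4 ⊗ (x ⊕ (-1)) ⊗ (x ⊕ (-1)) ⊗ (x ⊕ 4) ⊗ (x ⊕ 6)
Answer: roots = -1 (mult 2), 4 (mult 1), 6 (mult 1)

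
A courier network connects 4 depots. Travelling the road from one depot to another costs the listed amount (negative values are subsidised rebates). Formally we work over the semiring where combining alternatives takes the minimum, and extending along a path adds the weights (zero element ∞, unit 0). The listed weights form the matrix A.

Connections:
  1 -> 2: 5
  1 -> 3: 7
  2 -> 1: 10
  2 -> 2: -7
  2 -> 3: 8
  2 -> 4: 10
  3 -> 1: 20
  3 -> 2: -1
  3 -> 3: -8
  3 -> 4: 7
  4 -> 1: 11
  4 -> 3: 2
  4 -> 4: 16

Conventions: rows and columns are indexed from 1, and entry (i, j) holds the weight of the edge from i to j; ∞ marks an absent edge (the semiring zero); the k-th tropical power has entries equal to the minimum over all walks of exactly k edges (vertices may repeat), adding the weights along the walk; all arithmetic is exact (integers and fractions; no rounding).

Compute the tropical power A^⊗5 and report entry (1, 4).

A^⊗2:
  [15, -2, -1, 14]
  [3, -14, 0, 3]
  [9, -9, -16, -1]
  [22, 1, -6, 9]
A^⊗3:
  [8, -9, -9, 6]
  [-4, -21, -8, -4]
  [1, -17, -24, -9]
  [11, -7, -14, 1]
A^⊗4:
  [1, -16, -17, -2]
  [-11, -28, -16, -11]
  [-7, -25, -32, -17]
  [3, -15, -22, -7]
A^⊗5:
  [-6, -23, -25, -10]
  [-18, -35, -24, -18]
  [-15, -33, -40, -25]
  [-5, -23, -30, -15]
Key observation: the optimum is the walk 1->3->3->3->3->4, with weight 7 + (-8) + (-8) + (-8) + 7 = -10.
Optimal value attained by: walk 1->3->3->3->3->4.
Answer: (A^⊗5)[1][4] = -10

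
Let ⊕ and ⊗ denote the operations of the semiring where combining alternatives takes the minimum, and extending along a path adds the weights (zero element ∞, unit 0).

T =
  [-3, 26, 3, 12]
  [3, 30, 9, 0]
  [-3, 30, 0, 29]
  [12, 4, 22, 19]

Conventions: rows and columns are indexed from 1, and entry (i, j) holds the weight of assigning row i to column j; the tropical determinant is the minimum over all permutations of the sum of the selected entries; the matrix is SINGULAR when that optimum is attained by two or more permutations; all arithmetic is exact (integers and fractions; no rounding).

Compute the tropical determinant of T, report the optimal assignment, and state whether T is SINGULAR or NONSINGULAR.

σ = (1, 2, 3, 4): (-3) + 30 + 0 + 19 = 46
σ = (1, 2, 4, 3): (-3) + 30 + 29 + 22 = 78
σ = (1, 3, 2, 4): (-3) + 9 + 30 + 19 = 55
σ = (1, 3, 4, 2): (-3) + 9 + 29 + 4 = 39
σ = (1, 4, 2, 3): (-3) + 0 + 30 + 22 = 49
σ = (1, 4, 3, 2): (-3) + 0 + 0 + 4 = 1
σ = (2, 1, 3, 4): 26 + 3 + 0 + 19 = 48
σ = (2, 1, 4, 3): 26 + 3 + 29 + 22 = 80
σ = (2, 3, 1, 4): 26 + 9 + (-3) + 19 = 51
σ = (2, 3, 4, 1): 26 + 9 + 29 + 12 = 76
σ = (2, 4, 1, 3): 26 + 0 + (-3) + 22 = 45
σ = (2, 4, 3, 1): 26 + 0 + 0 + 12 = 38
σ = (3, 1, 2, 4): 3 + 3 + 30 + 19 = 55
σ = (3, 1, 4, 2): 3 + 3 + 29 + 4 = 39
σ = (3, 2, 1, 4): 3 + 30 + (-3) + 19 = 49
σ = (3, 2, 4, 1): 3 + 30 + 29 + 12 = 74
σ = (3, 4, 1, 2): 3 + 0 + (-3) + 4 = 4
σ = (3, 4, 2, 1): 3 + 0 + 30 + 12 = 45
σ = (4, 1, 2, 3): 12 + 3 + 30 + 22 = 67
σ = (4, 1, 3, 2): 12 + 3 + 0 + 4 = 19
σ = (4, 2, 1, 3): 12 + 30 + (-3) + 22 = 61
σ = (4, 2, 3, 1): 12 + 30 + 0 + 12 = 54
σ = (4, 3, 1, 2): 12 + 9 + (-3) + 4 = 22
σ = (4, 3, 2, 1): 12 + 9 + 30 + 12 = 63
Optimal value attained by: σ = (1, 4, 3, 2).
Answer: det⊕(T) = 1; verdict: NONSINGULAR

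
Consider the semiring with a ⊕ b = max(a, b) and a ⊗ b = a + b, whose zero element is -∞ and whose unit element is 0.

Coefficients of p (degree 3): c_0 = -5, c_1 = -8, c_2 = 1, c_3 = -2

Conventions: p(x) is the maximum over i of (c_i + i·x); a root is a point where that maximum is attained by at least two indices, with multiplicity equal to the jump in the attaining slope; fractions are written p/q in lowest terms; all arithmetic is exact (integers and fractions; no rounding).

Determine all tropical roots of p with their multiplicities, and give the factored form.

hull edge (i=0, c=-5) to (i=2, c=1): slope 3, span 2
hull edge (i=2, c=1) to (i=3, c=-2): slope -3, span 1
Factored form: p(x) = -2 ⊗ (x ⊕ (-3)) ⊗ (x ⊕ (-3)) ⊗ (x ⊕ 3)
Answer: roots = -3 (mult 2), 3 (mult 1)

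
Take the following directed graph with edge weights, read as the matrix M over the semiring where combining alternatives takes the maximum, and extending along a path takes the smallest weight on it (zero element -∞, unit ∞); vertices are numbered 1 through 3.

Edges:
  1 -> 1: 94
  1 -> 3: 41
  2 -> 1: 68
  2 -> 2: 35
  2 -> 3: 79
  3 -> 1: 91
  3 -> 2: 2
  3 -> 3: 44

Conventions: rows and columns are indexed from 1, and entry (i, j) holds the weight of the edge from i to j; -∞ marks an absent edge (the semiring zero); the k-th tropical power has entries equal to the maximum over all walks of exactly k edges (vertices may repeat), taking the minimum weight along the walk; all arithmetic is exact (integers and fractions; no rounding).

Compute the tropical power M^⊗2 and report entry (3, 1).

M^⊗2:
  [94, 2, 41]
  [79, 35, 44]
  [91, 2, 44]
Key observation: the optimum is the walk 3->1->1, with weight 91 min 94 = 91.
Optimal value attained by: walk 3->1->1.
Answer: (M^⊗2)[3][1] = 91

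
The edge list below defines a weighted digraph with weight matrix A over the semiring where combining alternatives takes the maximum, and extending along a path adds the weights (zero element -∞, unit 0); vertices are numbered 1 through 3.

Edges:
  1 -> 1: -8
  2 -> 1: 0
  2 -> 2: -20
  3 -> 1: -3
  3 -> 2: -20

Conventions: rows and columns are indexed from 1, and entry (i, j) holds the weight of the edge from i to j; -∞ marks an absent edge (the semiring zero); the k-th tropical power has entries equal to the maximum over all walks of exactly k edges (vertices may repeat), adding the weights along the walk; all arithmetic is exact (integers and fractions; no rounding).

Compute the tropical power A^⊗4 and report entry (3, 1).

A^⊗2:
  [-16, -∞, -∞]
  [-8, -40, -∞]
  [-11, -40, -∞]
A^⊗3:
  [-24, -∞, -∞]
  [-16, -60, -∞]
  [-19, -60, -∞]
A^⊗4:
  [-32, -∞, -∞]
  [-24, -80, -∞]
  [-27, -80, -∞]
Key observation: the optimum is the walk 3->1->1->1->1, with weight (-3) + (-8) + (-8) + (-8) = -27.
Optimal value attained by: walk 3->1->1->1->1.
Answer: (A^⊗4)[3][1] = -27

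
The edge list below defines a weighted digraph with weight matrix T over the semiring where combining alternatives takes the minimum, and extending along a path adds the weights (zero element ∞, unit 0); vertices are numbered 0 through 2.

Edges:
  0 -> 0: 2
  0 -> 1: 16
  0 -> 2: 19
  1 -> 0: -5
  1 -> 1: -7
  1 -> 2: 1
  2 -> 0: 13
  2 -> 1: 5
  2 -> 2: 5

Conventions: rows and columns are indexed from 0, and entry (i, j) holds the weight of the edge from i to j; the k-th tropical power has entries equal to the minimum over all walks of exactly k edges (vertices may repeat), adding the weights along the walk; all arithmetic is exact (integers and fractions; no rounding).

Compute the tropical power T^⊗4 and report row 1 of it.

T^⊗2:
  [4, 9, 17]
  [-12, -14, -6]
  [0, -2, 6]
T^⊗3:
  [4, 2, 10]
  [-19, -21, -13]
  [-7, -9, -1]
T^⊗4:
  [-3, -5, 3]
  [-26, -28, -20]
  [-14, -16, -8]
Answer: row 1 of T^⊗4 = [-26, -28, -20]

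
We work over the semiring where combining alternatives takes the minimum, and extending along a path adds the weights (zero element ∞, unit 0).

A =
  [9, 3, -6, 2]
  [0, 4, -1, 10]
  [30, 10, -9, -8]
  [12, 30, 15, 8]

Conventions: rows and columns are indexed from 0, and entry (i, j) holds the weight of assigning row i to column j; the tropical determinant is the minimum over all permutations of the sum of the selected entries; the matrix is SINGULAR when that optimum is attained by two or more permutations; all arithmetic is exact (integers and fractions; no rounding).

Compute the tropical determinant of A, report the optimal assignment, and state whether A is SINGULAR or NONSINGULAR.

σ = (0, 1, 2, 3): 9 + 4 + (-9) + 8 = 12
σ = (0, 1, 3, 2): 9 + 4 + (-8) + 15 = 20
σ = (0, 2, 1, 3): 9 + (-1) + 10 + 8 = 26
σ = (0, 2, 3, 1): 9 + (-1) + (-8) + 30 = 30
σ = (0, 3, 1, 2): 9 + 10 + 10 + 15 = 44
σ = (0, 3, 2, 1): 9 + 10 + (-9) + 30 = 40
σ = (1, 0, 2, 3): 3 + 0 + (-9) + 8 = 2
σ = (1, 0, 3, 2): 3 + 0 + (-8) + 15 = 10
σ = (1, 2, 0, 3): 3 + (-1) + 30 + 8 = 40
σ = (1, 2, 3, 0): 3 + (-1) + (-8) + 12 = 6
σ = (1, 3, 0, 2): 3 + 10 + 30 + 15 = 58
σ = (1, 3, 2, 0): 3 + 10 + (-9) + 12 = 16
σ = (2, 0, 1, 3): (-6) + 0 + 10 + 8 = 12
σ = (2, 0, 3, 1): (-6) + 0 + (-8) + 30 = 16
σ = (2, 1, 0, 3): (-6) + 4 + 30 + 8 = 36
σ = (2, 1, 3, 0): (-6) + 4 + (-8) + 12 = 2
σ = (2, 3, 0, 1): (-6) + 10 + 30 + 30 = 64
σ = (2, 3, 1, 0): (-6) + 10 + 10 + 12 = 26
σ = (3, 0, 1, 2): 2 + 0 + 10 + 15 = 27
σ = (3, 0, 2, 1): 2 + 0 + (-9) + 30 = 23
σ = (3, 1, 0, 2): 2 + 4 + 30 + 15 = 51
σ = (3, 1, 2, 0): 2 + 4 + (-9) + 12 = 9
σ = (3, 2, 0, 1): 2 + (-1) + 30 + 30 = 61
σ = (3, 2, 1, 0): 2 + (-1) + 10 + 12 = 23
Optimal value attained by: σ = (1, 0, 2, 3).
Answer: det⊕(A) = 2; verdict: SINGULAR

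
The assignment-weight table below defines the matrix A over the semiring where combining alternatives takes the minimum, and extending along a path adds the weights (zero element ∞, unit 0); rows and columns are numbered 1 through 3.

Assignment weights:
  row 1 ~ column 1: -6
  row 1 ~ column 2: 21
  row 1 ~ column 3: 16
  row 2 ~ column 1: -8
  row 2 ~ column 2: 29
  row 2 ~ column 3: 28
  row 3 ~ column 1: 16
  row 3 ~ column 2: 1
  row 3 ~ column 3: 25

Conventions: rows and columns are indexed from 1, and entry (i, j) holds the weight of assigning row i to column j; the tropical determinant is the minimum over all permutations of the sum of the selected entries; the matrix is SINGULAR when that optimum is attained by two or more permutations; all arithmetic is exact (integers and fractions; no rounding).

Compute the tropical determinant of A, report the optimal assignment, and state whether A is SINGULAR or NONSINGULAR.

σ = (1, 2, 3): (-6) + 29 + 25 = 48
σ = (1, 3, 2): (-6) + 28 + 1 = 23
σ = (2, 1, 3): 21 + (-8) + 25 = 38
σ = (2, 3, 1): 21 + 28 + 16 = 65
σ = (3, 1, 2): 16 + (-8) + 1 = 9
σ = (3, 2, 1): 16 + 29 + 16 = 61
Optimal value attained by: σ = (3, 1, 2).
Answer: det⊕(A) = 9; verdict: NONSINGULAR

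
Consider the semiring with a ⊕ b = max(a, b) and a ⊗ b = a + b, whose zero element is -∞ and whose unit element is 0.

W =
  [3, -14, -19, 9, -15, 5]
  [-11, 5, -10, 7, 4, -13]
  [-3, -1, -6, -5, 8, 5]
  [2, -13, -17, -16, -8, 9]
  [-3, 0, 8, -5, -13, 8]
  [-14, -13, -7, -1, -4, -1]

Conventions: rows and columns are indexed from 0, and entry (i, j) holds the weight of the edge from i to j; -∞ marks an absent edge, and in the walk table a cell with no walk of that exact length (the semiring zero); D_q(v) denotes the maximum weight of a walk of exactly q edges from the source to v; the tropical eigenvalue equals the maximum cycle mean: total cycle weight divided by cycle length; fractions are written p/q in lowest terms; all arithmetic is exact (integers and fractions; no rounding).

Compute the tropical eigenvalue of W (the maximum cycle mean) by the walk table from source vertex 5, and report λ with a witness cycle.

q=0: [-∞, -∞, -∞, -∞, -∞, 0]
q=1: [-14, -13, -7, -1, -4, -1]
q=2: [1, -4, 4, -2, 1, 8]
q=3: [4, 3, 9, 10, 12, 9]
q=4: [12, 12, 20, 13, 17, 20]
q=5: [17, 19, 25, 21, 28, 25]
q=6: [25, 28, 36, 26, 33, 36]
Optimal cycle mean attained by: cycle 2->4->2, total 8 + 8, length 2.
Answer: λ = 8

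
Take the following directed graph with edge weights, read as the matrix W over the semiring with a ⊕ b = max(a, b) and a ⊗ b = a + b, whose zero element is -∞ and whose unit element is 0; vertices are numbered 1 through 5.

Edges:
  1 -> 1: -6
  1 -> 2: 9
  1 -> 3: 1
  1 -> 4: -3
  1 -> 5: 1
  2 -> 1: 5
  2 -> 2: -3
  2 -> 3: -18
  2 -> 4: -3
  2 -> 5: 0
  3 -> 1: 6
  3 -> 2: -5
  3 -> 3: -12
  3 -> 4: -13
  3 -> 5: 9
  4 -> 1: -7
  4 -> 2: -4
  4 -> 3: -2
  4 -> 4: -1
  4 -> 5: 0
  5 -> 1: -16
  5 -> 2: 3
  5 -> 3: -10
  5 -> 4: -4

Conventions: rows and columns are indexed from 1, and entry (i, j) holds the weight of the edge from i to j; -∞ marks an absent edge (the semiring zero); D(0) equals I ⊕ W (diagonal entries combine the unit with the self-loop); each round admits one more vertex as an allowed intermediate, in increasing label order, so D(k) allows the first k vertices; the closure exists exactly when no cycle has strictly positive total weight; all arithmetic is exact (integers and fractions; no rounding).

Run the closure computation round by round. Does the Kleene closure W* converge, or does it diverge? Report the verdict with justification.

D(0):
  [0, 9, 1, -3, 1]
  [5, 0, -18, -3, 0]
  [6, -5, 0, -13, 9]
  [-7, -4, -2, 0, 0]
  [-16, 3, -10, -4, 0]
Detection: at round 1, diagonal entry (2, 2) turns strictly positive.
Key observation: the cycle 2->1->2 has total weight 5 + 9, which is strictly positive.
Answer: DIVERGES — positive cycle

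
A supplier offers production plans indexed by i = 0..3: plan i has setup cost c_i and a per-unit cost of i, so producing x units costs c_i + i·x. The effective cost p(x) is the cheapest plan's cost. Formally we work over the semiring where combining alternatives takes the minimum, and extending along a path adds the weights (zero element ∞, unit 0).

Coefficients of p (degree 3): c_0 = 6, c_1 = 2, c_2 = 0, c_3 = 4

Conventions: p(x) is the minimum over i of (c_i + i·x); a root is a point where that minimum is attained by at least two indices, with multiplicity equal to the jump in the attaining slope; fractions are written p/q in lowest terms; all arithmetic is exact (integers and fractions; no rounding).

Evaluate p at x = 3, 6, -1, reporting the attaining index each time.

p(3) = min(6+0·3=6, 2+1·3=5, 0+2·3=6, 4+3·3=13) = 5 (attained by i=1)
p(6) = min(6+0·6=6, 2+1·6=8, 0+2·6=12, 4+3·6=22) = 6 (attained by i=0)
p(-1) = min(6+0·(-1)=6, 2+1·(-1)=1, 0+2·(-1)=-2, 4+3·(-1)=1) = -2 (attained by i=2)
Answer: p(3) = 5; p(6) = 6; p(-1) = -2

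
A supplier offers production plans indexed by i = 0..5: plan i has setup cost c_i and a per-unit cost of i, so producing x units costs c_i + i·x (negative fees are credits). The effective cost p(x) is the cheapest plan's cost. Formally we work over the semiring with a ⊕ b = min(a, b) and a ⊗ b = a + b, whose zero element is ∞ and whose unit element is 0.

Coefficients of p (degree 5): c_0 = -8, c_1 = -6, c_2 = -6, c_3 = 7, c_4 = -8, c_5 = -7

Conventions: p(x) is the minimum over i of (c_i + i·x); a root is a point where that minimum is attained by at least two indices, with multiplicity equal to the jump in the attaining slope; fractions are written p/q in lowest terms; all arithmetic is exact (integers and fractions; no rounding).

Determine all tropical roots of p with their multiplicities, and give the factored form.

hull edge (i=0, c=-8) to (i=4, c=-8): slope 0, span 4
hull edge (i=4, c=-8) to (i=5, c=-7): slope 1, span 1
Factored form: p(x) = -7 ⊗ (x ⊕ (-1)) ⊗ (x ⊕ 0) ⊗ (x ⊕ 0) ⊗ (x ⊕ 0) ⊗ (x ⊕ 0)
Answer: roots = -1 (mult 1), 0 (mult 4)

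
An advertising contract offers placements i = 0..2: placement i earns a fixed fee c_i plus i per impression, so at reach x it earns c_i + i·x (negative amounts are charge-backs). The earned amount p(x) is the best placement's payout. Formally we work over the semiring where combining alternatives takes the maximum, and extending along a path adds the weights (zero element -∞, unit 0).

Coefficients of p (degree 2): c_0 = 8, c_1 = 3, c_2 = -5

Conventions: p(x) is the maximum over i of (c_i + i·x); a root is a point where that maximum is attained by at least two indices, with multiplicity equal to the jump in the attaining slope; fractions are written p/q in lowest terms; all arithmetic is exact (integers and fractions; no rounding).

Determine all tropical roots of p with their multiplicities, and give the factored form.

hull edge (i=0, c=8) to (i=1, c=3): slope -5, span 1
hull edge (i=1, c=3) to (i=2, c=-5): slope -8, span 1
Factored form: p(x) = -5 ⊗ (x ⊕ 5) ⊗ (x ⊕ 8)
Answer: roots = 5 (mult 1), 8 (mult 1)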